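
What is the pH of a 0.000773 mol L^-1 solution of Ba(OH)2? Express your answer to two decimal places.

pH = 11.19

Ba(OH)2 is a strong base (each formula unit releases 2 OH-); [OH-] = 0.00155 M.
pOH = -log(0.00155) = 2.81
pH = 14.00 - 2.81 = 11.19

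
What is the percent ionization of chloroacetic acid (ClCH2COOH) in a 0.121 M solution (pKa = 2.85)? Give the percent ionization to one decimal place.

ClCH2COOH ⇌ ClCH2COO- + H+; let x = [H+] at equilibrium.
Ka = 10^(−2.85) = 1.41 × 10^-3
Ka = x²/(C₀ − x); solving the quadratic gives x = 1.24 × 10^-2 M.
Fraction ionized = 1.24 × 10^-2 / 0.121 = 0.1025 → 10.2%

10.2%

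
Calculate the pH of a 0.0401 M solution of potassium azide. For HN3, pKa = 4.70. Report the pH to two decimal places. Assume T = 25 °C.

pH = 8.65

N3- is the conjugate base of the weak acid HN3.
Ka = 10^(−4.70) = 2.00 × 10^-5
Kb = Kw/Ka = 1.0×10^-14 / 2.00 × 10^-5 = 5.00 × 10^-10
From the ICE table, Kb = x²/(0.0401 − x) = 5.00 × 10^-10.
Since Kb ≪ C₀, x ≈ √(Kb·C₀) = 4.48 × 10^-6 M.
(x/C₀ = 0.011% < 5%, so the approximation holds.)
pOH = 5.35, so pH = 14.00 − pOH = 8.65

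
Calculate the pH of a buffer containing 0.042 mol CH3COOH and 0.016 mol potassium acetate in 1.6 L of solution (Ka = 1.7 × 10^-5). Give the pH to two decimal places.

pKa = −log(1.7 × 10^-5) = 4.770
pH = pKa + log([A⁻]/[HA]) = 4.770 + log(0.016/0.042)
pH = 4.770 + (-0.419) = 4.35

pH = 4.35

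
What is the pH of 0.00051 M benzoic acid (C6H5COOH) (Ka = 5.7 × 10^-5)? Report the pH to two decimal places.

C6H5COOH ⇌ C6H5COO- + H+
Let x = [H+] at equilibrium. Ka = x²/(0.00051 − x).
x is not negligible relative to C₀; solve x² + 5.7e-05·x − 2.91e-08 = 0.
x = [−5.7e-05 + √(5.7e-05² + 1.16e-07)]/2 = 1.44 × 10^-4 M
pH = −log(1.44 × 10^-4) = 3.84

pH = 3.84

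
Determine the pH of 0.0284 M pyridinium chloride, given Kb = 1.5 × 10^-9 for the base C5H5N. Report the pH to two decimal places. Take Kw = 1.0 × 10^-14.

pH = 3.36

C5H5NH+ is the conjugate acid of the weak base C5H5N.
Ka = Kw/Kb = 1.0×10^-14 / 1.5 × 10^-9 = 6.67 × 10^-6
From the ICE table, Ka = [H+]²/(0.0284 − [H+]) = 6.67 × 10^-6.
Assume [H+] ≪ 0.0284: [H+] ≈ √(6.67 × 10^-6 × 0.0284) = 4.35 × 10^-4 M
([H+]/C₀ = 1.5% < 5%, so the approximation holds.)
pH = −log(4.35 × 10^-4) = 3.36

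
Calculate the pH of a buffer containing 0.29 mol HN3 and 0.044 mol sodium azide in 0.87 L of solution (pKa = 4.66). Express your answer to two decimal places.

Henderson–Hasselbalch: pH = pKa + log([N3-]/[HN3]) = 4.66 + log(0.044/0.29)
pH = 4.66 + (-0.819) = 3.84

pH = 3.84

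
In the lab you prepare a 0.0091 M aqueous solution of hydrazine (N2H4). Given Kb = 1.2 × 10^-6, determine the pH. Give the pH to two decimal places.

N2H4 + H2O ⇌ N2H5+ + OH-
Kb = x²/(0.0091 − x) = 1.2 × 10^-6
Assume x ≪ 0.0091: x ≈ √(1.2 × 10^-6 × 0.0091) = 1.04 × 10^-4 M
Check: 1.1% ionized — well under 5%, approximation valid.
pOH = −log(1.04 × 10^-4) = 3.98; pH = 14.00 − 3.98 = 10.02

pH = 10.02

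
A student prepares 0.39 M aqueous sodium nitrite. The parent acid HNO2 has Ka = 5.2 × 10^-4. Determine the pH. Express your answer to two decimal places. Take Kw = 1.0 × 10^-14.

pH = 8.44

NO2- is the conjugate base of the weak acid HNO2.
Kb = Kw/Ka = 1.0×10^-14 / 5.2 × 10^-4 = 1.92 × 10^-11
Kb = x²/(0.39 − x) = 1.92 × 10^-11
Since Kb ≪ C₀, x ≈ √(Kb·C₀) = 2.74 × 10^-6 M.
pOH = −log(2.74 × 10^-6) = 5.56; pH = 14.00 − 5.56 = 8.44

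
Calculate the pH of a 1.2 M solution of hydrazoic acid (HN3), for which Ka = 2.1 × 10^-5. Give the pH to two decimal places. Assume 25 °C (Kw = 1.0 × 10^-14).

pH = 2.30

HN3 ⇌ N3- + H+
Ka = [H+]²/(1.2 − [H+]) = 2.1 × 10^-5
Assume [H+] ≪ 1.2: [H+] ≈ √(2.1 × 10^-5 × 1.2) = 5.02 × 10^-3 M
([H+]/C₀ = 0.42% < 5%, so the approximation holds.)
pH = −log(5.02 × 10^-3) = 2.30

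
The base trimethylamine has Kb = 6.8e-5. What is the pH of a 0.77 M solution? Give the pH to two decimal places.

(CH3)3N + H2O ⇌ (CH3)3NH+ + OH-
From the ICE table, Kb = [OH-]²/(0.77 − [OH-]) = 6.8 × 10^-5.
Neglecting [OH-] in the denominator: [OH-] = √(6.8 × 10^-5 × 0.77) = 7.24 × 10^-3 M
pOH = 2.14, so pH = 14.00 − pOH = 11.86

pH = 11.86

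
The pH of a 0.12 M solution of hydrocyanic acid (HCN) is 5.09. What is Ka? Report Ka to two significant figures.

Ka = 5.5 × 10^-10

[H+] = 10^(-5.09) = 8.13 × 10^-6 M
At equilibrium [HA] = 0.12 − 8.13 × 10^-6 = 1.20 × 10^-1 M
Ka = [H+][A-]/[HA] = (8.13 × 10^-6)² / 1.20 × 10^-1 = 5.5 × 10^-10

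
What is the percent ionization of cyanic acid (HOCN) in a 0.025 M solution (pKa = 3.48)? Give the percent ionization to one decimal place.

10.9%

HOCN ⇌ OCN- + H+; let x = [H+] at equilibrium.
Ka = 10^(−3.48) = 3.31 × 10^-4
Solve x² + 0.000331x − 8.28e-06 = 0 → x = 2.72 × 10^-3 M
Fraction ionized = 2.72 × 10^-3 / 0.025 = 0.1088 → 10.9%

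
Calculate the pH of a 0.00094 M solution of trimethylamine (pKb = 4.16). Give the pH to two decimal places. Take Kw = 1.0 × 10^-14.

pH = 10.35

(CH3)3N + H2O ⇌ (CH3)3NH+ + OH-
Kb = 10^(−4.16) = 6.92 × 10^-5
Let x = [OH-] at equilibrium. Kb = x²/(0.00094 − x).
The 5% rule fails; solving x² + Kb·x − Kb·C₀ = 0 exactly:
x = (−Kb + √(Kb² + 4·Kb·C₀))/2 = 2.23 × 10^-4 M
pOH = 3.65, so pH = 14.00 − pOH = 10.35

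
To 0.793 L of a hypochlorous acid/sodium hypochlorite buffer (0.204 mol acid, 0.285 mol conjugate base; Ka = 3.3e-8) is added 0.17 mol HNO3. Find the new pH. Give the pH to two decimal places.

After neutralization: n(HOCl) = 0.374 mol, n(OCl-) = 0.115 mol.
pKa = −log(3.3 × 10^-8) = 7.481
pH = pKa + log([A⁻]/[HA]) = 7.481 + log(0.115/0.374) = 7.481 -0.512

pH = 6.97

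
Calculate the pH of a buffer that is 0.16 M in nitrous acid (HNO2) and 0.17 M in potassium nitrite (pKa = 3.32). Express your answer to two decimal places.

Using pH = pKa + log([base]/[acid]) with [base]/[acid] = 0.17/0.16:
pH = 3.32 + (+0.026) = 3.35

pH = 3.35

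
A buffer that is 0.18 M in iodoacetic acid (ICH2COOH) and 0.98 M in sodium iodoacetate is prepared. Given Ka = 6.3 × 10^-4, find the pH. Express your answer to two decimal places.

pH = 3.94

pKa = −log(6.3 × 10^-4) = 3.201
pH = pKa + log([A⁻]/[HA]) = 3.201 + log(0.98/0.18)
pH = 3.201 + (+0.736) = 3.94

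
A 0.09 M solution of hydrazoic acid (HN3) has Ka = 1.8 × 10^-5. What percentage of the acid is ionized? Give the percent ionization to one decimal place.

HN3 ⇌ N3- + H+; let x = [H+] at equilibrium.
x ≈ √(Ka·C₀) = √(1.8 × 10^-5 × 0.09) = 1.27 × 10^-3 M
Fraction ionized = 1.27 × 10^-3 / 0.09 = 0.0141 → 1.4%

1.4%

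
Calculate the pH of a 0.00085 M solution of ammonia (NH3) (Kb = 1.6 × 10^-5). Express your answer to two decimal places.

NH3 + H2O ⇌ NH4+ + OH-
Let x = [OH-] at equilibrium. Kb = x²/(0.00085 − x).
x is not negligible relative to C₀; solve x² + 1.6e-05·x − 1.36e-08 = 0.
x = (−Kb + √(Kb² + 4·Kb·C₀))/2 = 1.09 × 10^-4 M
pOH = 3.96, so pH = 14.00 − pOH = 10.04

pH = 10.04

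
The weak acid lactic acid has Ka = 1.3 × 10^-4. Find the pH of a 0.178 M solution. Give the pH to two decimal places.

pH = 2.32

CH3CH(OH)COOH ⇌ CH3CH(OH)COO- + H+
Ka = x²/(0.178 − x) = 1.3 × 10^-4
Assume x ≪ 0.178: x ≈ √(1.3 × 10^-4 × 0.178) = 4.81 × 10^-3 M
Check: 2.7% ionized — well under 5%, approximation valid.
pH = −log(4.81 × 10^-3) = 2.32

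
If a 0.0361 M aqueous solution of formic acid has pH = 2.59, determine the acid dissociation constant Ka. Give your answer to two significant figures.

[H+] = 10^(-2.59) = 2.57 × 10^-3 M
At equilibrium [HA] = 0.0361 − 2.57 × 10^-3 = 3.35 × 10^-2 M
Ka = [H+][A-]/[HA] = (2.57 × 10^-3)² / 3.35 × 10^-2 = 2.0 × 10^-4

Ka = 2.0 × 10^-4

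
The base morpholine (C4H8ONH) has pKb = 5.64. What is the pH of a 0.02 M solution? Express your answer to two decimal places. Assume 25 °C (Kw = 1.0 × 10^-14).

C4H8ONH + H2O ⇌ C4H8ONH2+ + OH-
Kb = 10^(−5.64) = 2.29 × 10^-6
From the ICE table, Kb = [OH-]²/(0.02 − [OH-]) = 2.29 × 10^-6.
Since Kb ≪ C₀, [OH-] ≈ √(Kb·C₀) = 2.14 × 10^-4 M.
Check: 1.1% ionized — well under 5%, approximation valid.
pOH = −log(2.14 × 10^-4) = 3.67; pH = 14.00 − 3.67 = 10.33

pH = 10.33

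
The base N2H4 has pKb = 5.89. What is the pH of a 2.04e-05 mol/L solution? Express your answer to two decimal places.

N2H4 + H2O ⇌ N2H5+ + OH-
Kb = 10^(−5.89) = 1.29 × 10^-6
Kb = [OH-]²/(2.04e-05 − [OH-]) = 1.29 × 10^-6
Here C₀/Kb ≈ 15.8, so the small-[OH-] approximation fails. Use the quadratic:
[OH-] = (−Kb + √(Kb² + 4·Kb·C₀))/2 = 4.53 × 10^-6 M
pOH = 5.34, so pH = 14.00 − pOH = 8.66

pH = 8.66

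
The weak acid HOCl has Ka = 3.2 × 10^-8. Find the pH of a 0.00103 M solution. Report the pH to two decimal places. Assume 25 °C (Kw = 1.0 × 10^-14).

pH = 5.24

HOCl ⇌ OCl- + H+
Ka = [H+]²/(0.00103 − [H+]) = 3.2 × 10^-8
Assume [H+] ≪ 0.00103: [H+] ≈ √(3.2 × 10^-8 × 0.00103) = 5.74 × 10^-6 M
pH = −log[H+] = −log(5.74 × 10^-6) = 5.24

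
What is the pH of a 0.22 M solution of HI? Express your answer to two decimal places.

HI is a strong acid and dissociates completely, so [H+] = 0.22 M.
pH = -log(0.22) = 0.66

pH = 0.66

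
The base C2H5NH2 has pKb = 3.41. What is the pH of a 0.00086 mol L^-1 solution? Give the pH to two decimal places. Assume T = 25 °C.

pH = 10.62

C2H5NH2 + H2O ⇌ C2H5NH3+ + OH-
Kb = 10^(−3.41) = 3.89 × 10^-4
Kb = [OH-]²/(0.00086 − [OH-]) = 3.89 × 10^-4
Here C₀/Kb ≈ 2.21, so the small-[OH-] approximation fails. Use the quadratic:
[OH-] = [−0.000389 + √(0.000389² + 1.34e-06)]/2 = 4.16 × 10^-4 M
pOH = 3.38, so pH = 14.00 − pOH = 10.62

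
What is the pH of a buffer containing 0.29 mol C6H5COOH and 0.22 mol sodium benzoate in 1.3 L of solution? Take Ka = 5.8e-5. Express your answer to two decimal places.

pKa = −log(5.8 × 10^-5) = 4.237
Using pH = pKa + log([base]/[acid]) with [base]/[acid] = 0.22/0.29:
pH = 4.237 + (-0.120) = 4.12

pH = 4.12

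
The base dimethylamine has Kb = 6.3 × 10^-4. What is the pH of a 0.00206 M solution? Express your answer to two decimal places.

pH = 10.94

(CH3)2NH + H2O ⇌ (CH3)2NH2+ + OH-
Kb = x²/(0.00206 − x) = 6.3 × 10^-4
x is not negligible relative to C₀; solve x² + 0.00063·x − 1.3e-06 = 0.
x = [−0.00063 + √(0.00063² + 5.19e-06)]/2 = 8.67 × 10^-4 M
pOH = 3.06, so pH = 14.00 − pOH = 10.94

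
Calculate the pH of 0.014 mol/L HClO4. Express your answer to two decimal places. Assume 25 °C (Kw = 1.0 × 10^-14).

HClO4 is a strong acid and dissociates completely, so [H+] = 0.014 M.
pH = -log(0.014) = 1.85

pH = 1.85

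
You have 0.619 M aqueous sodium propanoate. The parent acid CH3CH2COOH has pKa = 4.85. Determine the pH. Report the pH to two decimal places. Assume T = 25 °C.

CH3CH2COO- is the conjugate base of the weak acid CH3CH2COOH.
Ka = 10^(−4.85) = 1.41 × 10^-5
Kb = Kw/Ka = 1.0×10^-14 / 1.41 × 10^-5 = 7.09 × 10^-10
Kb = [OH-]²/(0.619 − [OH-]) = 7.09 × 10^-10
Since Kb ≪ C₀, [OH-] ≈ √(Kb·C₀) = 2.09 × 10^-5 M.
Check: 0.0034% ionized — well under 5%, approximation valid.
pOH = −log(2.09 × 10^-5) = 4.68; pH = 14.00 − 4.68 = 9.32

pH = 9.32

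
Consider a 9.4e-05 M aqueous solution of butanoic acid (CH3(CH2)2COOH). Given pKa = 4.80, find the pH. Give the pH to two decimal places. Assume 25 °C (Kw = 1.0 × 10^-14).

CH3(CH2)2COOH ⇌ CH3(CH2)2COO- + H+
Ka = 10^(−4.80) = 1.58 × 10^-5
From the ICE table, Ka = x²/(9.4e-05 − x) = 1.58 × 10^-5.
x is not negligible relative to C₀; solve x² + 1.58e-05·x − 1.49e-09 = 0.
x = (−Ka + √(Ka² + 4·Ka·C₀))/2 = 3.14 × 10^-5 M
pH = −log[H+] = −log(3.14 × 10^-5) = 4.50

pH = 4.50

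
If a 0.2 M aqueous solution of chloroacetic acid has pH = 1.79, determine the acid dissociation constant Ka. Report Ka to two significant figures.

[H+] = 10^(-1.79) = 1.62 × 10^-2 M
At equilibrium [HA] = 0.2 − 1.62 × 10^-2 = 1.84 × 10^-1 M
Ka = [H+][A-]/[HA] = (1.62 × 10^-2)² / 1.84 × 10^-1 = 1.4 × 10^-3

Ka = 1.4 × 10^-3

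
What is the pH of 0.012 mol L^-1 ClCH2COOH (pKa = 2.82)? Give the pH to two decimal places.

pH = 2.45

ClCH2COOH ⇌ ClCH2COO- + H+
Ka = 10^(−2.82) = 1.51 × 10^-3
Ka = [H+]²/(0.012 − [H+]) = 1.51 × 10^-3
[H+] is not negligible relative to C₀; solve [H+]² + 0.00151·[H+] − 1.81e-05 = 0.
[H+] = [−0.00151 + √(0.00151² + 7.25e-05)]/2 = 3.57 × 10^-3 M
pH = −log(3.57 × 10^-3) = 2.45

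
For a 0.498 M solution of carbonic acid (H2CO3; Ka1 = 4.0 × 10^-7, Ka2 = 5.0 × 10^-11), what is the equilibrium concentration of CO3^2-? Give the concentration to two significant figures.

First ionization gives [H+] ≈ [HCO3-] = 4.46 × 10^-4 M.
Second step: Ka2 = [H+][CO3^2-]/[HCO3-] ≈ [CO3^2-] (since [H+] ≈ [HCO3-]).
So [CO3^2-] ≈ Ka2.

5.0 × 10^-11 M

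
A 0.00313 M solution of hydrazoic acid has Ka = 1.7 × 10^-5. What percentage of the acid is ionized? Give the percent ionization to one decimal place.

7.1%

HN3 ⇌ N3- + H+; let x = [H+] at equilibrium.
Solve x² + 1.7e-05x − 5.32e-08 = 0 → x = 2.22 × 10^-4 M
% ionization = x/C₀ × 100% = 2.22 × 10^-4/0.00313 × 100% = 7.1%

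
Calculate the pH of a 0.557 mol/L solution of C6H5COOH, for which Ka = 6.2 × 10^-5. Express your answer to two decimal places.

pH = 2.23

C6H5COOH ⇌ C6H5COO- + H+
Ka = x²/(0.557 − x) = 6.2 × 10^-5
Assume x ≪ 0.557: x ≈ √(6.2 × 10^-5 × 0.557) = 5.88 × 10^-3 M
Check: 1.1% ionized — well under 5%, approximation valid.
pH = −log[H+] = −log(5.88 × 10^-3) = 2.23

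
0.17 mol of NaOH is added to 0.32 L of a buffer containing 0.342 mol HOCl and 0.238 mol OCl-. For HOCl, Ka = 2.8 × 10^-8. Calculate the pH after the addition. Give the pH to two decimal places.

pH = 7.93

OH- converts HOCl to OCl-: HOCl → 0.172 mol, OCl- → 0.408 mol.
pKa = −log(2.8 × 10^-8) = 7.553
pH = pKa + log(n_OCl-/n_HOCl) = 7.553 + log(0.408/0.172) = 7.553 + (+0.375)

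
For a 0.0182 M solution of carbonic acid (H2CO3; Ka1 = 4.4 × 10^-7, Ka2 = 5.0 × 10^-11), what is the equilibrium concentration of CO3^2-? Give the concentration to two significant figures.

5.0 × 10^-11 M

First ionization gives [H+] ≈ [HCO3-] = 8.95 × 10^-5 M.
Second step: Ka2 = [H+][CO3^2-]/[HCO3-] ≈ [CO3^2-] (since [H+] ≈ [HCO3-]).
So [CO3^2-] ≈ Ka2.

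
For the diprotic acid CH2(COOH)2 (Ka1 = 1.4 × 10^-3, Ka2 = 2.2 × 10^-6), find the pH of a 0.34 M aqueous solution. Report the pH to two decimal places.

Since Ka1 ≫ Ka2, the first ionization dominates [H+].
Ka1 = x²/(0.34 − x) = 1.4 × 10^-3
Solving the quadratic: x = (−Ka1 + √(Ka1² + 4·Ka1·C₀))/2 = 2.11 × 10^-2 M
pH = −log(2.11 × 10^-2) = 1.68

pH = 1.68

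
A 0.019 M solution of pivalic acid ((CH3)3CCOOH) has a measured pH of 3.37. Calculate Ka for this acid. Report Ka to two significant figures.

Ka = 9.8 × 10^-6

[H+] = 10^(-3.37) = 4.27 × 10^-4 M
At equilibrium [HA] = 0.019 − 4.27 × 10^-4 = 1.86 × 10^-2 M
Ka = [H+][A-]/[HA] = (4.27 × 10^-4)² / 1.86 × 10^-2 = 9.8 × 10^-6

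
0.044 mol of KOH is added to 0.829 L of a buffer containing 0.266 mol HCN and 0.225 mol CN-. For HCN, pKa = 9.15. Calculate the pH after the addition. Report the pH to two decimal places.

After neutralization: n(HCN) = 0.222 mol, n(CN-) = 0.269 mol.
Henderson–Hasselbalch with mole ratio 0.269/0.222: pH = 9.15 + (+0.083)

pH = 9.23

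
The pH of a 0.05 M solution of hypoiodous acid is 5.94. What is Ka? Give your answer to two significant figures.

Ka = 2.6 × 10^-11

[H+] = 10^(-5.94) = 1.15 × 10^-6 M
At equilibrium [HA] = 0.05 − 1.15 × 10^-6 = 5.00 × 10^-2 M
Ka = [H+][A-]/[HA] = (1.15 × 10^-6)² / 5.00 × 10^-2 = 2.6 × 10^-11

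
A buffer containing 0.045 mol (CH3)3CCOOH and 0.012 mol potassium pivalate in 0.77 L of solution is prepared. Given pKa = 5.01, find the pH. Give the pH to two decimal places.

pH = 4.44

pH = pKa + log([A⁻]/[HA]) = 5.01 + log(0.012/0.045)
pH = 5.01 + (-0.574) = 4.44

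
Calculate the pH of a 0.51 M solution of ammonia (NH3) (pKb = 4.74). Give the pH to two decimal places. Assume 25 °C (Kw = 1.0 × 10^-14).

pH = 11.48

NH3 + H2O ⇌ NH4+ + OH-
Kb = 10^(−4.74) = 1.82 × 10^-5
Kb = x²/(0.51 − x) = 1.82 × 10^-5
Assume x ≪ 0.51: x ≈ √(1.82 × 10^-5 × 0.51) = 3.05 × 10^-3 M
pOH = 2.52, so pH = 14.00 − pOH = 11.48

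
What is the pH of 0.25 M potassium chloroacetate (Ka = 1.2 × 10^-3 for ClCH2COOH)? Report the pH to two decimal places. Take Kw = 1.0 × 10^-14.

ClCH2COO- is the conjugate base of the weak acid ClCH2COOH.
Kb = Kw/Ka = 1.0×10^-14 / 1.2 × 10^-3 = 8.33 × 10^-12
From the ICE table, Kb = [OH-]²/(0.25 − [OH-]) = 8.33 × 10^-12.
Assume [OH-] ≪ 0.25: [OH-] ≈ √(8.33 × 10^-12 × 0.25) = 1.44 × 10^-6 M
pOH = 5.84, so pH = 14.00 − pOH = 8.16

pH = 8.16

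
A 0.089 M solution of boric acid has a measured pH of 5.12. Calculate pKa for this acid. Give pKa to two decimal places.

[H+] = 10^(-5.12) = 7.59 × 10^-6 M
At equilibrium [HA] = 0.089 − 7.59 × 10^-6 = 8.90 × 10^-2 M
Ka = [H+][A-]/[HA] = (7.59 × 10^-6)² / 8.90 × 10^-2 = 6.47 × 10^-10
pKa = -log(6.47 × 10^-10) = 9.19

pKa = 9.19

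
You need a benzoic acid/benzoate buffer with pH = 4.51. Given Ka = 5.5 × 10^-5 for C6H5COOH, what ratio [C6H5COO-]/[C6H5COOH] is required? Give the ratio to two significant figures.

ratio = 1.8

pKa = -log(5.5 × 10^-5) = 4.260
pH = pKa + log(r) ⇒ log(r) = 4.51 − 4.260 = +0.250
r = [C6H5COO-]/[C6H5COOH] = 10^(+0.250) = 1.78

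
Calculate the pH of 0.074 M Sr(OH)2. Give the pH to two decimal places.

pH = 13.17

Sr(OH)2 is a strong base (each formula unit releases 2 OH-); [OH-] = 0.148 M.
pOH = -log(0.148) = 0.83
pH = 14.00 - 0.83 = 13.17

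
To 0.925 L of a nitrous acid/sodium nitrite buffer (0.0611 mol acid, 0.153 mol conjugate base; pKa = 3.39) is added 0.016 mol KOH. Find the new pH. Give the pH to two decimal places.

pH = 3.96

OH- converts HNO2 to NO2-: HNO2 → 0.0451 mol, NO2- → 0.169 mol.
Henderson–Hasselbalch with mole ratio 0.169/0.0451: pH = 3.39 + (+0.574)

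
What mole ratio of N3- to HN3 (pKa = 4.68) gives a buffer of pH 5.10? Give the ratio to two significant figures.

pH = pKa + log(r) ⇒ log(r) = 5.10 − 4.68 = +0.42
r = [N3-]/[HN3] = 10^(+0.42) = 2.63

ratio = 2.6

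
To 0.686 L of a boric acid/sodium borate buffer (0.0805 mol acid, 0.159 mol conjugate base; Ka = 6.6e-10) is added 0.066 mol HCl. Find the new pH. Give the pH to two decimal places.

After neutralization: n(B(OH)3) = 0.147 mol, n(B(OH)4-) = 0.093 mol.
pKa = −log(6.6 × 10^-10) = 9.180
Henderson–Hasselbalch with mole ratio 0.093/0.147: pH = 9.180 + (-0.199)

pH = 8.98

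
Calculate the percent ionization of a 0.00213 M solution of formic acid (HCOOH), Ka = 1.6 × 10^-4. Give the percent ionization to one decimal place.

23.9%

HCOOH ⇌ HCOO- + H+; let x = [H+] at equilibrium.
Ka = x²/(C₀ − x); solving the quadratic gives x = 5.09 × 10^-4 M.
Fraction ionized = 5.09 × 10^-4 / 0.00213 = 0.2390 → 23.9%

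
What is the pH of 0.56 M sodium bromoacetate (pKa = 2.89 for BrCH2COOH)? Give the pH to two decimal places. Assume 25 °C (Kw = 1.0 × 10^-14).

BrCH2COO- is the conjugate base of the weak acid BrCH2COOH.
Ka = 10^(−2.89) = 1.29 × 10^-3
Kb = Kw/Ka = 1.0×10^-14 / 1.29 × 10^-3 = 7.75 × 10^-12
Kb = [OH-]²/(0.56 − [OH-]) = 7.75 × 10^-12
Neglecting [OH-] in the denominator: [OH-] = √(7.75 × 10^-12 × 0.56) = 2.08 × 10^-6 M
Check: 0.00037% ionized — well under 5%, approximation valid.
pOH = −log(2.08 × 10^-6) = 5.68; pH = 14.00 − 5.68 = 8.32

pH = 8.32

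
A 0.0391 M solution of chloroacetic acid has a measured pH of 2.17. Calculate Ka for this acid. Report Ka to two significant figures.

Ka = 1.4 × 10^-3

[H+] = 10^(-2.17) = 6.76 × 10^-3 M
At equilibrium [HA] = 0.0391 − 6.76 × 10^-3 = 3.23 × 10^-2 M
Ka = [H+][A-]/[HA] = (6.76 × 10^-3)² / 3.23 × 10^-2 = 1.4 × 10^-3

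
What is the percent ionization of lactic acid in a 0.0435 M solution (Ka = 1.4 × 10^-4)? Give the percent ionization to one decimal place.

CH3CH(OH)COOH ⇌ CH3CH(OH)COO- + H+; let x = [H+] at equilibrium.
Solve x² + 0.00014x − 6.09e-06 = 0 → x = 2.40 × 10^-3 M
Fraction ionized = 2.40 × 10^-3 / 0.0435 = 0.0552 → 5.5%

5.5%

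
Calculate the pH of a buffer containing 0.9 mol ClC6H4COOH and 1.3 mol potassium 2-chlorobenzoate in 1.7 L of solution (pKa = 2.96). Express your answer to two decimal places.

pH = pKa + log([A⁻]/[HA]) = 2.96 + log(1.3/0.9)
pH = 2.96 + (+0.160) = 3.12

pH = 3.12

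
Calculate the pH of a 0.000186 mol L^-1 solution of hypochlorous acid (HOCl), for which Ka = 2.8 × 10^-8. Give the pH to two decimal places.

pH = 5.64

HOCl ⇌ OCl- + H+
Ka = [H+]²/(0.000186 − [H+]) = 2.8 × 10^-8
Assume [H+] ≪ 0.000186: [H+] ≈ √(2.8 × 10^-8 × 0.000186) = 2.28 × 10^-6 M
([H+]/C₀ = 1.2% < 5%, so the approximation holds.)
pH = −log[H+] = −log(2.28 × 10^-6) = 5.64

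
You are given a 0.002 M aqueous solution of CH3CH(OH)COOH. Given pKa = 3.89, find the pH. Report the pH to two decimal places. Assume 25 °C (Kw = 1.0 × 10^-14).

CH3CH(OH)COOH ⇌ CH3CH(OH)COO- + H+
Ka = 10^(−3.89) = 1.29 × 10^-4
From the ICE table, Ka = [H+]²/(0.002 − [H+]) = 1.29 × 10^-4.
[H+] is not negligible relative to C₀; solve [H+]² + 0.000129·[H+] − 2.58e-07 = 0.
[H+] = (−Ka + √(Ka² + 4·Ka·C₀))/2 = 4.48 × 10^-4 M
pH = −log(4.48 × 10^-4) = 3.35

pH = 3.35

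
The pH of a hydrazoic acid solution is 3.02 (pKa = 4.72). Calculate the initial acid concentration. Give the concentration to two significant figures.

C₀ = 4.9 × 10^-2 M

[H+] = 10^(-3.02) = 9.55 × 10^-4 M = x
Ka = 10^(−4.72) = 1.91 × 10^-5
Ka = x²/(C₀ − x) ⇒ C₀ = x + x²/Ka
C₀ = 9.55 × 10^-4 + (9.55 × 10^-4)²/(1.91 × 10^-5) = 4.87 × 10^-2 M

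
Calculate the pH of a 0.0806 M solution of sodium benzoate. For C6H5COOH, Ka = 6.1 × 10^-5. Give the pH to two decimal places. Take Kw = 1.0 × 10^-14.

pH = 8.56

C6H5COO- is the conjugate base of the weak acid C6H5COOH.
Kb = Kw/Ka = 1.0×10^-14 / 6.1 × 10^-5 = 1.64 × 10^-10
Kb = [OH-]²/(0.0806 − [OH-]) = 1.64 × 10^-10
Neglecting [OH-] in the denominator: [OH-] = √(1.64 × 10^-10 × 0.0806) = 3.64 × 10^-6 M
Check: 0.0045% ionized — well under 5%, approximation valid.
pOH = 5.44, so pH = 14.00 − pOH = 8.56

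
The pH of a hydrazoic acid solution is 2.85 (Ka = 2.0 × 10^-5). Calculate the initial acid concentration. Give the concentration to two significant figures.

C₀ = 1.0 × 10^-1 M

[H+] = 10^(-2.85) = 1.41 × 10^-3 M = x
Ka = x²/(C₀ − x) ⇒ C₀ = x + x²/Ka
C₀ = 1.41 × 10^-3 + (1.41 × 10^-3)²/(2.0 × 10^-5) = 1.01 × 10^-1 M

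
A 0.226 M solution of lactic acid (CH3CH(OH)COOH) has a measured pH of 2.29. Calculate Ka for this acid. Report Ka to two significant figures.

[H+] = 10^(-2.29) = 5.13 × 10^-3 M
At equilibrium [HA] = 0.226 − 5.13 × 10^-3 = 2.21 × 10^-1 M
Ka = [H+][A-]/[HA] = (5.13 × 10^-3)² / 2.21 × 10^-1 = 1.2 × 10^-4

Ka = 1.2 × 10^-4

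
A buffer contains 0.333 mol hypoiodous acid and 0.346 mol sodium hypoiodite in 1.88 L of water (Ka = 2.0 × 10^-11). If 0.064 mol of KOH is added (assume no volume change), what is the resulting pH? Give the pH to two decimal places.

pH = 10.88

After neutralization: n(HOI) = 0.269 mol, n(OI-) = 0.41 mol.
pKa = −log(2.0 × 10^-11) = 10.699
pH = pKa + log(n_OI-/n_HOI) = 10.699 + log(0.41/0.269) = 10.699 + (+0.183)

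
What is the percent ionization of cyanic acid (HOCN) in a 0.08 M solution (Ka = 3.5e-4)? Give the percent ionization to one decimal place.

6.4%

HOCN ⇌ OCN- + H+; let x = [H+] at equilibrium.
Solve x² + 0.00035x − 2.8e-05 = 0 → x = 5.12 × 10^-3 M
Fraction ionized = 5.12 × 10^-3 / 0.08 = 0.0640 → 6.4%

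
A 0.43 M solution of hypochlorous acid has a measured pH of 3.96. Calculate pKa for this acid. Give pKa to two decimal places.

[H+] = 10^(-3.96) = 1.10 × 10^-4 M
At equilibrium [HA] = 0.43 − 1.10 × 10^-4 = 4.30 × 10^-1 M
Ka = [H+][A-]/[HA] = (1.10 × 10^-4)² / 4.30 × 10^-1 = 2.81 × 10^-8
pKa = -log(2.81 × 10^-8) = 7.55

pKa = 7.55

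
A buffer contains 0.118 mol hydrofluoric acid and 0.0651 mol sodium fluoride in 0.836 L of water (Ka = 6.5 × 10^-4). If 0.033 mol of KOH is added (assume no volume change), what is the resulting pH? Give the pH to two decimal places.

After neutralization: n(HF) = 0.085 mol, n(F-) = 0.0981 mol.
pKa = −log(6.5 × 10^-4) = 3.187
pH = pKa + log(n_F-/n_HF) = 3.187 + log(0.0981/0.085) = 3.187 + (+0.062)

pH = 3.25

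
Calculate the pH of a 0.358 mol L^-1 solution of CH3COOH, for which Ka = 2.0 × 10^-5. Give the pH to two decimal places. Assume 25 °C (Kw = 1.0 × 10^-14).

pH = 2.57

CH3COOH ⇌ CH3COO- + H+
From the ICE table, Ka = x²/(0.358 − x) = 2.0 × 10^-5.
Assume x ≪ 0.358: x ≈ √(2.0 × 10^-5 × 0.358) = 2.68 × 10^-3 M
(x/C₀ = 0.75% < 5%, so the approximation holds.)
pH = −log(2.68 × 10^-3) = 2.57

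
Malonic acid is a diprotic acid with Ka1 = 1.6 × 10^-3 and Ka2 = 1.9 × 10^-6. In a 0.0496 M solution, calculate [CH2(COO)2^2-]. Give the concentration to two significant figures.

First ionization gives [H+] ≈ [CH2(COOH)COO-] = 8.14 × 10^-3 M.
Second step: Ka2 = [H+][CH2(COO)2^2-]/[CH2(COOH)COO-] ≈ [CH2(COO)2^2-] (since [H+] ≈ [CH2(COOH)COO-]).
So [CH2(COO)2^2-] ≈ Ka2.

1.9 × 10^-6 M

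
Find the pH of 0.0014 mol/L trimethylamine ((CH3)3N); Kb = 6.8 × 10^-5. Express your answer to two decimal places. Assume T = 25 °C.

pH = 10.44

(CH3)3N + H2O ⇌ (CH3)3NH+ + OH-
From the ICE table, Kb = [OH-]²/(0.0014 − [OH-]) = 6.8 × 10^-5.
The 5% rule fails; solving [OH-]² + Kb·[OH-] − Kb·C₀ = 0 exactly:
[OH-] = [−6.8e-05 + √(6.8e-05² + 3.81e-07)]/2 = 2.76 × 10^-4 M
pOH = 3.56, so pH = 14.00 − pOH = 10.44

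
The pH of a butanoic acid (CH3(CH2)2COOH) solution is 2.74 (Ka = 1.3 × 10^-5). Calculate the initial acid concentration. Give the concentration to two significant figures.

[H+] = 10^(-2.74) = 1.82 × 10^-3 M = x
Ka = x²/(C₀ − x) ⇒ C₀ = x + x²/Ka
C₀ = 1.82 × 10^-3 + (1.82 × 10^-3)²/(1.3 × 10^-5) = 2.57 × 10^-1 M

C₀ = 2.6 × 10^-1 M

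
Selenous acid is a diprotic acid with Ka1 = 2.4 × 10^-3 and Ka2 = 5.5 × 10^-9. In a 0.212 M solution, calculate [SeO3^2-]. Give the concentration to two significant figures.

5.5 × 10^-9 M

First ionization gives [H+] ≈ [HSeO3-] = 2.14 × 10^-2 M.
Second step: Ka2 = [H+][SeO3^2-]/[HSeO3-] ≈ [SeO3^2-] (since [H+] ≈ [HSeO3-]).
So [SeO3^2-] ≈ Ka2.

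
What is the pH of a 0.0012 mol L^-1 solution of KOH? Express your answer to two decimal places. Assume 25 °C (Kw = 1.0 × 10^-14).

pH = 11.08

KOH is a strong base; [OH-] = 0.0012 M.
pOH = -log(0.0012) = 2.92
pH = 14.00 - 2.92 = 11.08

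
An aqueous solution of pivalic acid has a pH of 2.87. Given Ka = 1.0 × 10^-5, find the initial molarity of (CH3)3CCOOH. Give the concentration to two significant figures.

C₀ = 1.8 × 10^-1 M

[H+] = 10^(-2.87) = 1.35 × 10^-3 M = x
Ka = x²/(C₀ − x) ⇒ C₀ = x + x²/Ka
C₀ = 1.35 × 10^-3 + (1.35 × 10^-3)²/(1.0 × 10^-5) = 1.84 × 10^-1 M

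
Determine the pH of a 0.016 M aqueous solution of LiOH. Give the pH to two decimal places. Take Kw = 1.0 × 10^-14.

LiOH is a strong base; [OH-] = 0.016 M.
pOH = -log(0.016) = 1.80
pH = 14.00 - 1.80 = 12.20

pH = 12.20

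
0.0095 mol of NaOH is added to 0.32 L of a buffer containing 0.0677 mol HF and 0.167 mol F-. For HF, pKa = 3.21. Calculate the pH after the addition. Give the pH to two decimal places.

OH- converts HF to F-: HF → 0.0582 mol, F- → 0.177 mol.
pH = pKa + log([A⁻]/[HA]) = 3.21 + log(0.177/0.0582) = 3.21 +0.483

pH = 3.69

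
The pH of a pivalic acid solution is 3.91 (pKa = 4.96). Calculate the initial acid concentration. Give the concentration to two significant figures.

C₀ = 1.5 × 10^-3 M

[H+] = 10^(-3.91) = 1.23 × 10^-4 M = x
Ka = 10^(−4.96) = 1.10 × 10^-5
Ka = x²/(C₀ − x) ⇒ C₀ = x + x²/Ka
C₀ = 1.23 × 10^-4 + (1.23 × 10^-4)²/(1.10 × 10^-5) = 1.50 × 10^-3 M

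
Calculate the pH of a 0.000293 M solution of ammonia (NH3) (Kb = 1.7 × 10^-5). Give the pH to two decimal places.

NH3 + H2O ⇌ NH4+ + OH-
Let x = [OH-] at equilibrium. Kb = x²/(0.000293 − x).
x is not negligible relative to C₀; solve x² + 1.7e-05·x − 4.98e-09 = 0.
x = (−Kb + √(Kb² + 4·Kb·C₀))/2 = 6.26 × 10^-5 M
pOH = −log(6.26 × 10^-5) = 4.20; pH = 14.00 − 4.20 = 9.80

pH = 9.80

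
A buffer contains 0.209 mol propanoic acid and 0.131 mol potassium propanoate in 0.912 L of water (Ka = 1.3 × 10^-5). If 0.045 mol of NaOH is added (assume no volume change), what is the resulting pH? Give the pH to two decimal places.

pH = 4.92

After neutralization: n(CH3CH2COOH) = 0.164 mol, n(CH3CH2COO-) = 0.176 mol.
pKa = −log(1.3 × 10^-5) = 4.886
pH = pKa + log(n_CH3CH2COO-/n_CH3CH2COOH) = 4.886 + log(0.176/0.164) = 4.886 + (+0.031)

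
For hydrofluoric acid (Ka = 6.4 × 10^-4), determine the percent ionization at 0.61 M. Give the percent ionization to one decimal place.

HF ⇌ F- + H+; let x = [H+] at equilibrium.
x ≈ √(Ka·C₀) = √(6.4 × 10^-4 × 0.61) = 1.98 × 10^-2 M
Fraction ionized = 1.98 × 10^-2 / 0.61 = 0.0325 → 3.2%

3.2%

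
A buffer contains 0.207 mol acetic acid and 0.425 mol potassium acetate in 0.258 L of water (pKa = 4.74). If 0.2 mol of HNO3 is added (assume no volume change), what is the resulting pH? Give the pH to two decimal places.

After neutralization: n(CH3COOH) = 0.407 mol, n(CH3COO-) = 0.225 mol.
Henderson–Hasselbalch with mole ratio 0.225/0.407: pH = 4.74 + (-0.257)

pH = 4.48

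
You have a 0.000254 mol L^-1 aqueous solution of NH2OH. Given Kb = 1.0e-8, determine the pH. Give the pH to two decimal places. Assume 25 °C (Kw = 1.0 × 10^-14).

pH = 8.20

NH2OH + H2O ⇌ NH3OH+ + OH-
From the ICE table, Kb = [OH-]²/(0.000254 − [OH-]) = 1.0 × 10^-8.
Assume [OH-] ≪ 0.000254: [OH-] ≈ √(1.0 × 10^-8 × 0.000254) = 1.59 × 10^-6 M
([OH-]/C₀ = 0.63% < 5%, so the approximation holds.)
pOH = 5.80, so pH = 14.00 − pOH = 8.20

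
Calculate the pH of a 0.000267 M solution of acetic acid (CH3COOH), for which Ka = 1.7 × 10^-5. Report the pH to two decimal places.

CH3COOH ⇌ CH3COO- + H+
From the ICE table, Ka = [H+]²/(0.000267 − [H+]) = 1.7 × 10^-5.
Here C₀/Ka ≈ 15.7, so the small-[H+] approximation fails. Use the quadratic:
[H+] = [−1.7e-05 + √(1.7e-05² + 1.82e-08)]/2 = 5.94 × 10^-5 M
pH = −log[H+] = −log(5.94 × 10^-5) = 4.23

pH = 4.23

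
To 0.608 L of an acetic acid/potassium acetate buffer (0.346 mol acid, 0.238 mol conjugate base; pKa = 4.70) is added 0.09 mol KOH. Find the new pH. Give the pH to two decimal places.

OH- converts CH3COOH to CH3COO-: CH3COOH → 0.256 mol, CH3COO- → 0.328 mol.
Henderson–Hasselbalch with mole ratio 0.328/0.256: pH = 4.70 + (+0.108)

pH = 4.81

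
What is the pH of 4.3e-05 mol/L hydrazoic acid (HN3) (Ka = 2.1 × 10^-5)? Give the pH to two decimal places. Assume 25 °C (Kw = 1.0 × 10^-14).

pH = 4.67

HN3 ⇌ N3- + H+
From the ICE table, Ka = [H+]²/(4.3e-05 − [H+]) = 2.1 × 10^-5.
Here C₀/Ka ≈ 2.05, so the small-[H+] approximation fails. Use the quadratic:
[H+] = (−Ka + √(Ka² + 4·Ka·C₀))/2 = 2.13 × 10^-5 M
pH = −log[H+] = −log(2.13 × 10^-5) = 4.67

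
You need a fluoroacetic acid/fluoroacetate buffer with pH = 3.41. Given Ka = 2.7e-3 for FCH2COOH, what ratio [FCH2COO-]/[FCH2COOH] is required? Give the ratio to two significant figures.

ratio = 6.9

pKa = -log(2.7 × 10^-3) = 2.569
pH = pKa + log(r) ⇒ log(r) = 3.41 − 2.569 = +0.841
r = [FCH2COO-]/[FCH2COOH] = 10^(+0.841) = 6.93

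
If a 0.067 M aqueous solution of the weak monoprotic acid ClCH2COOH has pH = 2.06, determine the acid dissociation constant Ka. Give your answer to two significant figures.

[H+] = 10^(-2.06) = 8.71 × 10^-3 M
At equilibrium [HA] = 0.067 − 8.71 × 10^-3 = 5.83 × 10^-2 M
Ka = [H+][A-]/[HA] = (8.71 × 10^-3)² / 5.83 × 10^-2 = 1.3 × 10^-3

Ka = 1.3 × 10^-3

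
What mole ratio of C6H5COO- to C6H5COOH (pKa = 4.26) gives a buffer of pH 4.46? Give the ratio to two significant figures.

pH = pKa + log(r) ⇒ log(r) = 4.46 − 4.26 = +0.20
r = [C6H5COO-]/[C6H5COOH] = 10^(+0.20) = 1.58

ratio = 1.6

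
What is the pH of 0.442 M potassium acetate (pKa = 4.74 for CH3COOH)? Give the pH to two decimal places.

pH = 9.19

CH3COO- is the conjugate base of the weak acid CH3COOH.
Ka = 10^(−4.74) = 1.82 × 10^-5
Kb = Kw/Ka = 1.0×10^-14 / 1.82 × 10^-5 = 5.49 × 10^-10
From the ICE table, Kb = [OH-]²/(0.442 − [OH-]) = 5.49 × 10^-10.
Neglecting [OH-] in the denominator: [OH-] = √(5.49 × 10^-10 × 0.442) = 1.56 × 10^-5 M
pOH = 4.81, so pH = 14.00 − pOH = 9.19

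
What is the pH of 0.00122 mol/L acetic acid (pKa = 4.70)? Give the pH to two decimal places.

CH3COOH ⇌ CH3COO- + H+
Ka = 10^(−4.70) = 2.00 × 10^-5
From the ICE table, Ka = [H+]²/(0.00122 − [H+]) = 2.00 × 10^-5.
[H+] is not negligible relative to C₀; solve [H+]² + 2e-05·[H+] − 2.44e-08 = 0.
[H+] = [−2e-05 + √(2e-05² + 9.76e-08)]/2 = 1.47 × 10^-4 M
pH = −log(1.47 × 10^-4) = 3.83

pH = 3.83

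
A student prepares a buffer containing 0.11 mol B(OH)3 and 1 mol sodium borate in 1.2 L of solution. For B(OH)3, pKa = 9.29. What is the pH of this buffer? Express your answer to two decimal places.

Using pH = pKa + log([base]/[acid]) with [base]/[acid] = 1/0.11:
pH = 9.29 + (+0.959) = 10.25

pH = 10.25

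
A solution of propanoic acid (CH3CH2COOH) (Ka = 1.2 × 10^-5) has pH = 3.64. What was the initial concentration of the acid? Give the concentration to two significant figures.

C₀ = 4.6 × 10^-3 M

[H+] = 10^(-3.64) = 2.29 × 10^-4 M = x
Ka = x²/(C₀ − x) ⇒ C₀ = x + x²/Ka
C₀ = 2.29 × 10^-4 + (2.29 × 10^-4)²/(1.2 × 10^-5) = 4.60 × 10^-3 M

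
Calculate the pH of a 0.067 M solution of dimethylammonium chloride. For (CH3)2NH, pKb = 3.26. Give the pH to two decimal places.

pH = 5.96

(CH3)2NH2+ is the conjugate acid of the weak base (CH3)2NH.
Kb = 10^(−3.26) = 5.50 × 10^-4
Ka = Kw/Kb = 1.0×10^-14 / 5.50 × 10^-4 = 1.82 × 10^-11
Let x = [H+] at equilibrium. Ka = x²/(0.067 − x).
Neglecting x in the denominator: x = √(1.82 × 10^-11 × 0.067) = 1.10 × 10^-6 M
pH = −log(1.10 × 10^-6) = 5.96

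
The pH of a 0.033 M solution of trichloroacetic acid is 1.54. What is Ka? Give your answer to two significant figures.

[H+] = 10^(-1.54) = 2.88 × 10^-2 M
At equilibrium [HA] = 0.033 − 2.88 × 10^-2 = 4.20 × 10^-3 M
Ka = [H+][A-]/[HA] = (2.88 × 10^-2)² / 4.20 × 10^-3 = 2.0 × 10^-1

Ka = 2.0 × 10^-1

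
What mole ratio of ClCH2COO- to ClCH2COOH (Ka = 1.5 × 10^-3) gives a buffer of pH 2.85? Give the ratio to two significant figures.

pKa = -log(1.5 × 10^-3) = 2.824
pH = pKa + log(r) ⇒ log(r) = 2.85 − 2.824 = +0.026
r = [ClCH2COO-]/[ClCH2COOH] = 10^(+0.026) = 1.06

ratio = 1.1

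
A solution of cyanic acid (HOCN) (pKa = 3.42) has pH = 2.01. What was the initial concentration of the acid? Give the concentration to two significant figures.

C₀ = 2.6 × 10^-1 M

[H+] = 10^(-2.01) = 9.77 × 10^-3 M = x
Ka = 10^(−3.42) = 3.80 × 10^-4
Ka = x²/(C₀ − x) ⇒ C₀ = x + x²/Ka
C₀ = 9.77 × 10^-3 + (9.77 × 10^-3)²/(3.80 × 10^-4) = 2.61 × 10^-1 M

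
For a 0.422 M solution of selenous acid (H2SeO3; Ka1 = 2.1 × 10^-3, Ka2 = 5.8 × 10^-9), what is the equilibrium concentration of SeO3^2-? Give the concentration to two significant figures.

5.8 × 10^-9 M

First ionization gives [H+] ≈ [HSeO3-] = 2.87 × 10^-2 M.
Second step: Ka2 = [H+][SeO3^2-]/[HSeO3-] ≈ [SeO3^2-] (since [H+] ≈ [HSeO3-]).
So [SeO3^2-] ≈ Ka2.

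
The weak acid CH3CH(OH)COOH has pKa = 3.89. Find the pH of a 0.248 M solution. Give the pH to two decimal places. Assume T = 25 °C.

pH = 2.25

CH3CH(OH)COOH ⇌ CH3CH(OH)COO- + H+
Ka = 10^(−3.89) = 1.29 × 10^-4
Ka = x²/(0.248 − x) = 1.29 × 10^-4
Assume x ≪ 0.248: x ≈ √(1.29 × 10^-4 × 0.248) = 5.66 × 10^-3 M
Check: 2.3% ionized — well under 5%, approximation valid.
pH = −log[H+] = −log(5.66 × 10^-3) = 2.25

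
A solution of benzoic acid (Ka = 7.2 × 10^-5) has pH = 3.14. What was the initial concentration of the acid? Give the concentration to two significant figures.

C₀ = 8.0 × 10^-3 M

[H+] = 10^(-3.14) = 7.24 × 10^-4 M = x
Ka = x²/(C₀ − x) ⇒ C₀ = x + x²/Ka
C₀ = 7.24 × 10^-4 + (7.24 × 10^-4)²/(7.2 × 10^-5) = 8.00 × 10^-3 M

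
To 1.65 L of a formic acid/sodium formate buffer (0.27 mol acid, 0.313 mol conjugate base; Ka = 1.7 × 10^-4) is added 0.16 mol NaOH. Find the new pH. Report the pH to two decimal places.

OH- converts HCOOH to HCOO-: HCOOH → 0.11 mol, HCOO- → 0.473 mol.
pKa = −log(1.7 × 10^-4) = 3.770
Henderson–Hasselbalch with mole ratio 0.473/0.11: pH = 3.770 + (+0.633)

pH = 4.40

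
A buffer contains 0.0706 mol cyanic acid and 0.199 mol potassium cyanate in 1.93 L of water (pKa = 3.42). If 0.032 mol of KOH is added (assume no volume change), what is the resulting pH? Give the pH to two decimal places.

After neutralization: n(HOCN) = 0.0386 mol, n(OCN-) = 0.231 mol.
pH = pKa + log([A⁻]/[HA]) = 3.42 + log(0.231/0.0386) = 3.42 +0.777

pH = 4.20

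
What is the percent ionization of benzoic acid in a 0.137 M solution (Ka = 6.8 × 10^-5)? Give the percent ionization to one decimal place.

2.2%

C6H5COOH ⇌ C6H5COO- + H+; let x = [H+] at equilibrium.
x ≈ √(Ka·C₀) = √(6.8 × 10^-5 × 0.137) = 3.05 × 10^-3 M
% ionization = x/C₀ × 100% = 3.05 × 10^-3/0.137 × 100% = 2.2%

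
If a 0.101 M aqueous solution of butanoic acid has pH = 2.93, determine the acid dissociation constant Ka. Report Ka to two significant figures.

[H+] = 10^(-2.93) = 1.17 × 10^-3 M
At equilibrium [HA] = 0.101 − 1.17 × 10^-3 = 9.98 × 10^-2 M
Ka = [H+][A-]/[HA] = (1.17 × 10^-3)² / 9.98 × 10^-2 = 1.4 × 10^-5

Ka = 1.4 × 10^-5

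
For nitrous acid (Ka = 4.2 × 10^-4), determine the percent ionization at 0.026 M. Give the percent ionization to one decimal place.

HNO2 ⇌ NO2- + H+; let x = [H+] at equilibrium.
Ka = x²/(C₀ − x); solving the quadratic gives x = 3.10 × 10^-3 M.
% ionization = x/C₀ × 100% = 3.10 × 10^-3/0.026 × 100% = 11.9%

11.9%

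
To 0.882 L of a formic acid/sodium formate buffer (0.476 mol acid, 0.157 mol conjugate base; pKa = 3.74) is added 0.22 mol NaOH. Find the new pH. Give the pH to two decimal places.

After neutralization: n(HCOOH) = 0.256 mol, n(HCOO-) = 0.377 mol.
Henderson–Hasselbalch with mole ratio 0.377/0.256: pH = 3.74 + (+0.168)

pH = 3.91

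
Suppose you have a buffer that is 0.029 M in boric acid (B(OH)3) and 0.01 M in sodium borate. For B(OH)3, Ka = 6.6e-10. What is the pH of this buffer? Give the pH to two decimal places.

pKa = −log(6.6 × 10^-10) = 9.180
Using pH = pKa + log([base]/[acid]) with [base]/[acid] = 0.01/0.029:
pH = 9.180 + (-0.462) = 8.72

pH = 8.72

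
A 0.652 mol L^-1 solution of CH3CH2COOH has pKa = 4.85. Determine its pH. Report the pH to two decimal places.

CH3CH2COOH ⇌ CH3CH2COO- + H+
Ka = 10^(−4.85) = 1.41 × 10^-5
Ka = [H+]²/(0.652 − [H+]) = 1.41 × 10^-5
Neglecting [H+] in the denominator: [H+] = √(1.41 × 10^-5 × 0.652) = 3.03 × 10^-3 M
([H+]/C₀ = 0.47% < 5%, so the approximation holds.)
pH = −log(3.03 × 10^-3) = 2.52

pH = 2.52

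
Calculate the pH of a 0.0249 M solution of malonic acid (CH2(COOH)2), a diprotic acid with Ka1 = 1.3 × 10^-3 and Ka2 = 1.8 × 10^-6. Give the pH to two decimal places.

Ka1 ≫ Ka2, so treat the first dissociation as the only significant source of H+.
Ka1 = x²/(0.0249 − x) = 1.3 × 10^-3
Solving the quadratic: x = (−Ka1 + √(Ka1² + 4·Ka1·C₀))/2 = 5.08 × 10^-3 M
pH = −log(5.08 × 10^-3) = 2.29

pH = 2.29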